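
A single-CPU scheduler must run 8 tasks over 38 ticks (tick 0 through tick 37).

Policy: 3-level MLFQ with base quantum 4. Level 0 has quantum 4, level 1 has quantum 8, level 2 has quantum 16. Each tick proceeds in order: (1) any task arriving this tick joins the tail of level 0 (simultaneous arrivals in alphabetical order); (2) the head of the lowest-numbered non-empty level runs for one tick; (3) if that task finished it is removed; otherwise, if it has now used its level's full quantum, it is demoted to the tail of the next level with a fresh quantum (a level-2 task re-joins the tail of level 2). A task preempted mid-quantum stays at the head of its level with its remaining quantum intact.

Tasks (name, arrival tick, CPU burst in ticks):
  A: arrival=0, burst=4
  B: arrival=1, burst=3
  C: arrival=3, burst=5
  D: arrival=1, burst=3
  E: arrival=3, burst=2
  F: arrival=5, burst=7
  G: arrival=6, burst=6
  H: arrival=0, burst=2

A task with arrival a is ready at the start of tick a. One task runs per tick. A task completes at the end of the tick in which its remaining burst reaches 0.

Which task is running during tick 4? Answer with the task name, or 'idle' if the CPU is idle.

running at tick 4 = H

t=0: L0/L1/L2 = AH/-/- → run A
t=1: L0/L1/L2 = AHBD/-/- → run A
t=2: L0/L1/L2 = AHBD/-/- → run A
t=3: L0/L1/L2 = AHBDCE/-/- → run A
t=4: L0/L1/L2 = HBDCE/-/- → run H
t=5: L0/L1/L2 = HBDCEF/-/- → run H
t=6: L0/L1/L2 = BDCEFG/-/- → run B
t=7: L0/L1/L2 = BDCEFG/-/- → run B
t=8: L0/L1/L2 = BDCEFG/-/- → run B
t=9: L0/L1/L2 = DCEFG/-/- → run D
t=10: L0/L1/L2 = DCEFG/-/- → run D
t=11: L0/L1/L2 = DCEFG/-/- → run D
t=12: L0/L1/L2 = CEFG/-/- → run C
t=13: L0/L1/L2 = CEFG/-/- → run C
t=14: L0/L1/L2 = CEFG/-/- → run C
t=15: L0/L1/L2 = CEFG/-/- → run C
t=16: L0/L1/L2 = EFG/C/- → run E
t=17: L0/L1/L2 = EFG/C/- → run E
t=18: L0/L1/L2 = FG/C/- → run F
t=19: L0/L1/L2 = FG/C/- → run F
t=20: L0/L1/L2 = FG/C/- → run F
t=21: L0/L1/L2 = FG/C/- → run F
t=22: L0/L1/L2 = G/CF/- → run G
t=23: L0/L1/L2 = G/CF/- → run G
t=24: L0/L1/L2 = G/CF/- → run G
t=25: L0/L1/L2 = G/CF/- → run G
t=26: L0/L1/L2 = -/CFG/- → run C
t=27: L0/L1/L2 = -/FG/- → run F
t=28: L0/L1/L2 = -/FG/- → run F
t=29: L0/L1/L2 = -/FG/- → run F
t=30: L0/L1/L2 = -/G/- → run G
t=31: L0/L1/L2 = -/G/- → run G
t=32: (idle)
t=33: (idle)
t=34: (idle)
t=35: (idle)
t=36: (idle)
t=37: (idle)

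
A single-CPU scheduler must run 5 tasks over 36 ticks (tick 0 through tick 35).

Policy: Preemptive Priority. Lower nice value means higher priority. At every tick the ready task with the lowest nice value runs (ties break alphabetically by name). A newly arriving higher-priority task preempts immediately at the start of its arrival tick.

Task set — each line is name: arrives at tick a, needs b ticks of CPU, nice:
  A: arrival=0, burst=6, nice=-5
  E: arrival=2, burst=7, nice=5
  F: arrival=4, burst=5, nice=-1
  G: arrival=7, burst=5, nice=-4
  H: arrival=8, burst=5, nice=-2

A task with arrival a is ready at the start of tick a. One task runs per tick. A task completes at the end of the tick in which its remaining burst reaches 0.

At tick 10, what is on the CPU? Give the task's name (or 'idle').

t=0: ready={A} → run A
t=1: ready={A} → run A
t=2: ready={A,E} → run A
t=3: ready={A,E} → run A
t=4: ready={A,E,F} → run A
t=5: ready={A,E,F} → run A
t=6: ready={E,F} → run F
t=7: ready={E,F,G} → run G
t=8: ready={E,F,G,H} → run G
t=9: ready={E,F,G,H} → run G
t=10: ready={E,F,G,H} → run G
t=11: ready={E,F,G,H} → run G
t=12: ready={E,F,H} → run H
t=13: ready={E,F,H} → run H
t=14: ready={E,F,H} → run H
t=15: ready={E,F,H} → run H
t=16: ready={E,F,H} → run H
t=17: ready={E,F} → run F
t=18: ready={E,F} → run F
t=19: ready={E,F} → run F
t=20: ready={E,F} → run F
t=21: ready={E} → run E
t=22: ready={E} → run E
t=23: ready={E} → run E
t=24: ready={E} → run E
t=25: ready={E} → run E
t=26: ready={E} → run E
t=27: ready={E} → run E
t=28: (idle)
t=29: (idle)
t=30: (idle)
t=31: (idle)
t=32: (idle)
t=33: (idle)
t=34: (idle)
t=35: (idle)

running at tick 10 = G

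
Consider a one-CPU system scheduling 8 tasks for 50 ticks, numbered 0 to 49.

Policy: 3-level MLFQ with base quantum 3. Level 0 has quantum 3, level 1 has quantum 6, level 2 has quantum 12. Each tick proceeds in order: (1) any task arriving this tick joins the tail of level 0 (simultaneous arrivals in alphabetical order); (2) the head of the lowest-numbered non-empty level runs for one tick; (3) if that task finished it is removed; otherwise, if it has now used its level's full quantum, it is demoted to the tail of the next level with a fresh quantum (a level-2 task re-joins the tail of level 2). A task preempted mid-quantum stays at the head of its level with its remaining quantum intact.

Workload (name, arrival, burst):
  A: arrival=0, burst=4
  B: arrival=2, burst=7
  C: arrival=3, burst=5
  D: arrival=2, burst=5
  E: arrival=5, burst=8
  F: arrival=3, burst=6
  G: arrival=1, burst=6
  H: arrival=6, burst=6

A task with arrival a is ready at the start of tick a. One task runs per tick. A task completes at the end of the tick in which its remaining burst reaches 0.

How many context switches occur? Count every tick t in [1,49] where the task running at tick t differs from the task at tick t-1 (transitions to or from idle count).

context switches = 16

t=0: L0/L1/L2 = A/-/- → run A
t=1: L0/L1/L2 = AG/-/- → run A
t=2: L0/L1/L2 = AGBD/-/- → run A
t=3: L0/L1/L2 = GBDCF/A/- → run G
t=4: L0/L1/L2 = GBDCF/A/- → run G
t=5: L0/L1/L2 = GBDCFE/A/- → run G
t=6: L0/L1/L2 = BDCFEH/AG/- → run B
t=7: L0/L1/L2 = BDCFEH/AG/- → run B
t=8: L0/L1/L2 = BDCFEH/AG/- → run B
t=9: L0/L1/L2 = DCFEH/AGB/- → run D
t=10: L0/L1/L2 = DCFEH/AGB/- → run D
t=11: L0/L1/L2 = DCFEH/AGB/- → run D
t=12: L0/L1/L2 = CFEH/AGBD/- → run C
t=13: L0/L1/L2 = CFEH/AGBD/- → run C
t=14: L0/L1/L2 = CFEH/AGBD/- → run C
t=15: L0/L1/L2 = FEH/AGBDC/- → run F
t=16: L0/L1/L2 = FEH/AGBDC/- → run F
t=17: L0/L1/L2 = FEH/AGBDC/- → run F
t=18: L0/L1/L2 = EH/AGBDCF/- → run E
t=19: L0/L1/L2 = EH/AGBDCF/- → run E
t=20: L0/L1/L2 = EH/AGBDCF/- → run E
t=21: L0/L1/L2 = H/AGBDCFE/- → run H
t=22: L0/L1/L2 = H/AGBDCFE/- → run H
t=23: L0/L1/L2 = H/AGBDCFE/- → run H
t=24: L0/L1/L2 = -/AGBDCFEH/- → run A
t=25: L0/L1/L2 = -/GBDCFEH/- → run G
t=26: L0/L1/L2 = -/GBDCFEH/- → run G
t=27: L0/L1/L2 = -/GBDCFEH/- → run G
t=28: L0/L1/L2 = -/BDCFEH/- → run B
t=29: L0/L1/L2 = -/BDCFEH/- → run B
t=30: L0/L1/L2 = -/BDCFEH/- → run B
t=31: L0/L1/L2 = -/BDCFEH/- → run B
t=32: L0/L1/L2 = -/DCFEH/- → run D
t=33: L0/L1/L2 = -/DCFEH/- → run D
t=34: L0/L1/L2 = -/CFEH/- → run C
t=35: L0/L1/L2 = -/CFEH/- → run C
t=36: L0/L1/L2 = -/FEH/- → run F
t=37: L0/L1/L2 = -/FEH/- → run F
t=38: L0/L1/L2 = -/FEH/- → run F
t=39: L0/L1/L2 = -/EH/- → run E
t=40: L0/L1/L2 = -/EH/- → run E
t=41: L0/L1/L2 = -/EH/- → run E
t=42: L0/L1/L2 = -/EH/- → run E
t=43: L0/L1/L2 = -/EH/- → run E
t=44: L0/L1/L2 = -/H/- → run H
t=45: L0/L1/L2 = -/H/- → run H
t=46: L0/L1/L2 = -/H/- → run H
t=47: (idle)
t=48: (idle)
t=49: (idle)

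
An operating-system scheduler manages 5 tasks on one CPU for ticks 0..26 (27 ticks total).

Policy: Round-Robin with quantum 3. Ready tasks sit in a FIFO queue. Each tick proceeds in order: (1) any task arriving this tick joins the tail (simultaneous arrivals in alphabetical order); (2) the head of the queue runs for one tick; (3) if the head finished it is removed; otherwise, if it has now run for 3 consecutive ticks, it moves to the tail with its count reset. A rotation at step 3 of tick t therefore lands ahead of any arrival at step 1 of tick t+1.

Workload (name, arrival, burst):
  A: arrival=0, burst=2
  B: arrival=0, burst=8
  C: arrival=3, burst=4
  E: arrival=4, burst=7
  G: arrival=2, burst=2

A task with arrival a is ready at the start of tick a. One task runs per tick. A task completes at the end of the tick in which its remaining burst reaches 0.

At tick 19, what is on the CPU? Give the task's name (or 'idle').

t=0: queue=[A,B] q_used=0 → run A
t=1: queue=[A,B] q_used=1 → run A
t=2: queue=[B,G] q_used=0 → run B
t=3: queue=[B,G,C] q_used=1 → run B
t=4: queue=[B,G,C,E] q_used=2 → run B
t=5: queue=[G,C,E,B] q_used=0 → run G
t=6: queue=[G,C,E,B] q_used=1 → run G
t=7: queue=[C,E,B] q_used=0 → run C
t=8: queue=[C,E,B] q_used=1 → run C
t=9: queue=[C,E,B] q_used=2 → run C
t=10: queue=[E,B,C] q_used=0 → run E
t=11: queue=[E,B,C] q_used=1 → run E
t=12: queue=[E,B,C] q_used=2 → run E
t=13: queue=[B,C,E] q_used=0 → run B
t=14: queue=[B,C,E] q_used=1 → run B
t=15: queue=[B,C,E] q_used=2 → run B
t=16: queue=[C,E,B] q_used=0 → run C
t=17: queue=[E,B] q_used=0 → run E
t=18: queue=[E,B] q_used=1 → run E
t=19: queue=[E,B] q_used=2 → run E
t=20: queue=[B,E] q_used=0 → run B
t=21: queue=[B,E] q_used=1 → run B
t=22: queue=[E] q_used=0 → run E
t=23: (idle)
t=24: (idle)
t=25: (idle)
t=26: (idle)

running at tick 19 = E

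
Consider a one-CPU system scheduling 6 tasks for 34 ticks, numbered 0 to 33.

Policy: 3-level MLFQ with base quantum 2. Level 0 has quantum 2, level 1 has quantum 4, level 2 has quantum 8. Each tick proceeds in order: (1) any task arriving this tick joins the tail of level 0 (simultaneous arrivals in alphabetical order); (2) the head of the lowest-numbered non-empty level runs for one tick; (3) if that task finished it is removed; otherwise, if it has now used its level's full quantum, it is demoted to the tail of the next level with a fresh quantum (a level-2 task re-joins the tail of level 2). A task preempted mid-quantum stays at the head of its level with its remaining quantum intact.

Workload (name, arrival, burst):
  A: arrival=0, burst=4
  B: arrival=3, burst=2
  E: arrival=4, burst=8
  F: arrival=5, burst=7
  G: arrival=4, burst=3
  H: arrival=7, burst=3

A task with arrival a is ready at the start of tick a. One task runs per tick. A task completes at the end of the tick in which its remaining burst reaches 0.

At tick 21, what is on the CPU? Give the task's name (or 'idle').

t=0: L0/L1/L2 = A/-/- → run A
t=1: L0/L1/L2 = A/-/- → run A
t=2: L0/L1/L2 = -/A/- → run A
t=3: L0/L1/L2 = B/A/- → run B
t=4: L0/L1/L2 = BEG/A/- → run B
t=5: L0/L1/L2 = EGF/A/- → run E
t=6: L0/L1/L2 = EGF/A/- → run E
t=7: L0/L1/L2 = GFH/AE/- → run G
t=8: L0/L1/L2 = GFH/AE/- → run G
t=9: L0/L1/L2 = FH/AEG/- → run F
t=10: L0/L1/L2 = FH/AEG/- → run F
t=11: L0/L1/L2 = H/AEGF/- → run H
t=12: L0/L1/L2 = H/AEGF/- → run H
t=13: L0/L1/L2 = -/AEGFH/- → run A
t=14: L0/L1/L2 = -/EGFH/- → run E
t=15: L0/L1/L2 = -/EGFH/- → run E
t=16: L0/L1/L2 = -/EGFH/- → run E
t=17: L0/L1/L2 = -/EGFH/- → run E
t=18: L0/L1/L2 = -/GFH/E → run G
t=19: L0/L1/L2 = -/FH/E → run F
t=20: L0/L1/L2 = -/FH/E → run F
t=21: L0/L1/L2 = -/FH/E → run F
t=22: L0/L1/L2 = -/FH/E → run F
t=23: L0/L1/L2 = -/H/EF → run H
t=24: L0/L1/L2 = -/-/EF → run E
t=25: L0/L1/L2 = -/-/EF → run E
t=26: L0/L1/L2 = -/-/F → run F
t=27: (idle)
t=28: (idle)
t=29: (idle)
t=30: (idle)
t=31: (idle)
t=32: (idle)
t=33: (idle)

running at tick 21 = F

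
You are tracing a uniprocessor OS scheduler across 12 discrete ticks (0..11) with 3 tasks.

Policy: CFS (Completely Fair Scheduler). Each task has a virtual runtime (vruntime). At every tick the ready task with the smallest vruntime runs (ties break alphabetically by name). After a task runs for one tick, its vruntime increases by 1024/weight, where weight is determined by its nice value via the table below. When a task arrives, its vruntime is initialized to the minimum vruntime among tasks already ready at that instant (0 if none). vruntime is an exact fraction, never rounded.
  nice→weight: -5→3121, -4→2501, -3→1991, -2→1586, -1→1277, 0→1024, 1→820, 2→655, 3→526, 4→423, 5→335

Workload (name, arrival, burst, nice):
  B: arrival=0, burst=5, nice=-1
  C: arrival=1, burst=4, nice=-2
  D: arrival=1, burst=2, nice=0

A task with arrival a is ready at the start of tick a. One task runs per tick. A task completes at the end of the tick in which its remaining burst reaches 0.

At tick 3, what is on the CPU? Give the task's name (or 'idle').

t=0: vr[B=0] → run B
t=1: vr[B=1024/1277 C=1024/1277 D=1024/1277] → run B
t=2: vr[B=2048/1277 C=1024/1277 D=1024/1277] → run C
t=3: vr[B=2048/1277 C=1465856/1012661 D=1024/1277] → run D
t=4: vr[B=2048/1277 C=1465856/1012661 D=2301/1277] → run C
t=5: vr[B=2048/1277 C=2119680/1012661 D=2301/1277] → run B
t=6: vr[B=3072/1277 C=2119680/1012661 D=2301/1277] → run D
t=7: vr[B=3072/1277 C=2119680/1012661] → run C
t=8: vr[B=3072/1277 C=2773504/1012661] → run B
t=9: vr[B=4096/1277 C=2773504/1012661] → run C
t=10: vr[B=4096/1277] → run B
t=11: (idle)

running at tick 3 = D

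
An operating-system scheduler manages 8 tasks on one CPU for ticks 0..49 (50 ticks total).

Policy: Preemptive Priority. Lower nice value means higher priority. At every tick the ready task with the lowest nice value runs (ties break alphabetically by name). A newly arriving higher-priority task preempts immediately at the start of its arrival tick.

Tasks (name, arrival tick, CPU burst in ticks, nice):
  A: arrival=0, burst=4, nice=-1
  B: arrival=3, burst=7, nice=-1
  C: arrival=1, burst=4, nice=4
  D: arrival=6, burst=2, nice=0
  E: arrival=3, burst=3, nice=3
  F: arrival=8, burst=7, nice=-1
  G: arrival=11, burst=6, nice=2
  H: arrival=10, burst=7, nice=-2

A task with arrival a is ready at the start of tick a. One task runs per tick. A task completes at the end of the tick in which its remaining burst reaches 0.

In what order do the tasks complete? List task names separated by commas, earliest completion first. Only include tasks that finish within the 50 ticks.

t=0: ready={A} → run A
t=1: ready={A,C} → run A
t=2: ready={A,C} → run A
t=3: ready={A,B,C,E} → run A
t=4: ready={B,C,E} → run B
t=5: ready={B,C,E} → run B
t=6: ready={B,C,D,E} → run B
t=7: ready={B,C,D,E} → run B
t=8: ready={B,C,D,E,F} → run B
t=9: ready={B,C,D,E,F} → run B
t=10: ready={B,C,D,E,F,H} → run H
t=11: ready={B,C,D,E,F,G,H} → run H
t=12: ready={B,C,D,E,F,G,H} → run H
t=13: ready={B,C,D,E,F,G,H} → run H
t=14: ready={B,C,D,E,F,G,H} → run H
t=15: ready={B,C,D,E,F,G,H} → run H
t=16: ready={B,C,D,E,F,G,H} → run H
t=17: ready={B,C,D,E,F,G} → run B
t=18: ready={C,D,E,F,G} → run F
t=19: ready={C,D,E,F,G} → run F
t=20: ready={C,D,E,F,G} → run F
t=21: ready={C,D,E,F,G} → run F
t=22: ready={C,D,E,F,G} → run F
t=23: ready={C,D,E,F,G} → run F
t=24: ready={C,D,E,F,G} → run F
t=25: ready={C,D,E,G} → run D
t=26: ready={C,D,E,G} → run D
t=27: ready={C,E,G} → run G
t=28: ready={C,E,G} → run G
t=29: ready={C,E,G} → run G
t=30: ready={C,E,G} → run G
t=31: ready={C,E,G} → run G
t=32: ready={C,E,G} → run G
t=33: ready={C,E} → run E
t=34: ready={C,E} → run E
t=35: ready={C,E} → run E
t=36: ready={C} → run C
t=37: ready={C} → run C
t=38: ready={C} → run C
t=39: ready={C} → run C
t=40: (idle)
t=41: (idle)
t=42: (idle)
t=43: (idle)
t=44: (idle)
t=45: (idle)
t=46: (idle)
t=47: (idle)
t=48: (idle)
t=49: (idle)

completion order = A, H, B, F, D, G, E, C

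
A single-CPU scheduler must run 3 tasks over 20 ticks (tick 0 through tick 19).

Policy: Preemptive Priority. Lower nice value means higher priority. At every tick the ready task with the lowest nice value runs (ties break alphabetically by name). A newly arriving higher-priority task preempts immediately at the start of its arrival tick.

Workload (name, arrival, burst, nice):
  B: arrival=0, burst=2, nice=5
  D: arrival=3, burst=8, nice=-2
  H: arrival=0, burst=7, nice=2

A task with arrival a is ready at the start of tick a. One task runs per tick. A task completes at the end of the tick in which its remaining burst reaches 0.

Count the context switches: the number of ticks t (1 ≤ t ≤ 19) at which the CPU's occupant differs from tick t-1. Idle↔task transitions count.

context switches = 4

t=0: ready={B,H} → run H
t=1: ready={B,H} → run H
t=2: ready={B,H} → run H
t=3: ready={B,D,H} → run D
t=4: ready={B,D,H} → run D
t=5: ready={B,D,H} → run D
t=6: ready={B,D,H} → run D
t=7: ready={B,D,H} → run D
t=8: ready={B,D,H} → run D
t=9: ready={B,D,H} → run D
t=10: ready={B,D,H} → run D
t=11: ready={B,H} → run H
t=12: ready={B,H} → run H
t=13: ready={B,H} → run H
t=14: ready={B,H} → run H
t=15: ready={B} → run B
t=16: ready={B} → run B
t=17: (idle)
t=18: (idle)
t=19: (idle)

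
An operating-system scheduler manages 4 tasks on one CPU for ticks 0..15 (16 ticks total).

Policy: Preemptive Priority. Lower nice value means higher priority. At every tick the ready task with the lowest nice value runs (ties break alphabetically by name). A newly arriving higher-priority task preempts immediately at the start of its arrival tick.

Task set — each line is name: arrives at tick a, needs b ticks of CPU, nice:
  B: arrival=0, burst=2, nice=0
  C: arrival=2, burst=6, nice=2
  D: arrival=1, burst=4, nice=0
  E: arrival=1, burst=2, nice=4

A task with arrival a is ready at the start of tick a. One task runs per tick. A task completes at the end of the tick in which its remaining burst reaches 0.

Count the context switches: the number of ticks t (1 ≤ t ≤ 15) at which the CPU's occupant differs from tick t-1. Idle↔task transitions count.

context switches = 4

t=0: ready={B} → run B
t=1: ready={B,D,E} → run B
t=2: ready={C,D,E} → run D
t=3: ready={C,D,E} → run D
t=4: ready={C,D,E} → run D
t=5: ready={C,D,E} → run D
t=6: ready={C,E} → run C
t=7: ready={C,E} → run C
t=8: ready={C,E} → run C
t=9: ready={C,E} → run C
t=10: ready={C,E} → run C
t=11: ready={C,E} → run C
t=12: ready={E} → run E
t=13: ready={E} → run E
t=14: (idle)
t=15: (idle)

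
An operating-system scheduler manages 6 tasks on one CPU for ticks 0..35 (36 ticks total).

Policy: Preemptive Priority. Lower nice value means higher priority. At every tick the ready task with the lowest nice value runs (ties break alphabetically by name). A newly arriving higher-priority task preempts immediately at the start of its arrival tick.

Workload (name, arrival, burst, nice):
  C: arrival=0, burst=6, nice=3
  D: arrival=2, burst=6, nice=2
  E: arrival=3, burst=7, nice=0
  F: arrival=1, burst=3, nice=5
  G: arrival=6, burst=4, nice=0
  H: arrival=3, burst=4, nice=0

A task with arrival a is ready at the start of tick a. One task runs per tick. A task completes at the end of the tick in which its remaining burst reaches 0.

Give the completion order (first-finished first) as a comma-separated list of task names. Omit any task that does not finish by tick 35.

t=0: ready={C} → run C
t=1: ready={C,F} → run C
t=2: ready={C,D,F} → run D
t=3: ready={C,D,E,F,H} → run E
t=4: ready={C,D,E,F,H} → run E
t=5: ready={C,D,E,F,H} → run E
t=6: ready={C,D,E,F,G,H} → run E
t=7: ready={C,D,E,F,G,H} → run E
t=8: ready={C,D,E,F,G,H} → run E
t=9: ready={C,D,E,F,G,H} → run E
t=10: ready={C,D,F,G,H} → run G
t=11: ready={C,D,F,G,H} → run G
t=12: ready={C,D,F,G,H} → run G
t=13: ready={C,D,F,G,H} → run G
t=14: ready={C,D,F,H} → run H
t=15: ready={C,D,F,H} → run H
t=16: ready={C,D,F,H} → run H
t=17: ready={C,D,F,H} → run H
t=18: ready={C,D,F} → run D
t=19: ready={C,D,F} → run D
t=20: ready={C,D,F} → run D
t=21: ready={C,D,F} → run D
t=22: ready={C,D,F} → run D
t=23: ready={C,F} → run C
t=24: ready={C,F} → run C
t=25: ready={C,F} → run C
t=26: ready={C,F} → run C
t=27: ready={F} → run F
t=28: ready={F} → run F
t=29: ready={F} → run F
t=30: (idle)
t=31: (idle)
t=32: (idle)
t=33: (idle)
t=34: (idle)
t=35: (idle)

completion order = E, G, H, D, C, F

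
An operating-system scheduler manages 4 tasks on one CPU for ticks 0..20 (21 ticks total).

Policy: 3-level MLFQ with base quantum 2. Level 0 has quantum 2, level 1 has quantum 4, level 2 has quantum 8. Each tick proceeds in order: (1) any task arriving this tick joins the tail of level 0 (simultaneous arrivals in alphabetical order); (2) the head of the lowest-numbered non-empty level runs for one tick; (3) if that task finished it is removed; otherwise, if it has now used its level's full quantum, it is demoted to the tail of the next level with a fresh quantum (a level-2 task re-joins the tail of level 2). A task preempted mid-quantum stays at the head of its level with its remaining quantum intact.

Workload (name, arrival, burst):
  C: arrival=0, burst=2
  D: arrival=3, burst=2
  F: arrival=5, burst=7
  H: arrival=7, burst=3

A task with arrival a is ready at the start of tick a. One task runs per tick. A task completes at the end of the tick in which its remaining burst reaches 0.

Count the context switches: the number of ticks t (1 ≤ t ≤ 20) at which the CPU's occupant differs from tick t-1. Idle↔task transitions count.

t=0: L0/L1/L2 = C/-/- → run C
t=1: L0/L1/L2 = C/-/- → run C
t=2: (idle)
t=3: L0/L1/L2 = D/-/- → run D
t=4: L0/L1/L2 = D/-/- → run D
t=5: L0/L1/L2 = F/-/- → run F
t=6: L0/L1/L2 = F/-/- → run F
t=7: L0/L1/L2 = H/F/- → run H
t=8: L0/L1/L2 = H/F/- → run H
t=9: L0/L1/L2 = -/FH/- → run F
t=10: L0/L1/L2 = -/FH/- → run F
t=11: L0/L1/L2 = -/FH/- → run F
t=12: L0/L1/L2 = -/FH/- → run F
t=13: L0/L1/L2 = -/H/F → run H
t=14: L0/L1/L2 = -/-/F → run F
t=15: (idle)
t=16: (idle)
t=17: (idle)
t=18: (idle)
t=19: (idle)
t=20: (idle)

context switches = 8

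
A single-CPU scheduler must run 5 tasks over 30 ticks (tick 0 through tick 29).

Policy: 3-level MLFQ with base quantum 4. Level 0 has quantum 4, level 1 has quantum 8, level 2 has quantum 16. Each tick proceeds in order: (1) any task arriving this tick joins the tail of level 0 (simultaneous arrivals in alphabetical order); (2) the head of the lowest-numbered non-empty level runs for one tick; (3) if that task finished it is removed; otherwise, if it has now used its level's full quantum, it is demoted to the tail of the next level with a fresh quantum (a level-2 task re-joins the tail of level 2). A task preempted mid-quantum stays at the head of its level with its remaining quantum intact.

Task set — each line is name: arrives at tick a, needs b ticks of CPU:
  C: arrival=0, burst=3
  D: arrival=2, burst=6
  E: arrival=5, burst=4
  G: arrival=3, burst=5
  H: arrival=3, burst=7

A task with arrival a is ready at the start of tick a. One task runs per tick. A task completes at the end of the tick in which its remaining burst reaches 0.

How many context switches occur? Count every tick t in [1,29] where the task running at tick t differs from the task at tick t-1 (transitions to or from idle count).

t=0: L0/L1/L2 = C/-/- → run C
t=1: L0/L1/L2 = C/-/- → run C
t=2: L0/L1/L2 = CD/-/- → run C
t=3: L0/L1/L2 = DGH/-/- → run D
t=4: L0/L1/L2 = DGH/-/- → run D
t=5: L0/L1/L2 = DGHE/-/- → run D
t=6: L0/L1/L2 = DGHE/-/- → run D
t=7: L0/L1/L2 = GHE/D/- → run G
t=8: L0/L1/L2 = GHE/D/- → run G
t=9: L0/L1/L2 = GHE/D/- → run G
t=10: L0/L1/L2 = GHE/D/- → run G
t=11: L0/L1/L2 = HE/DG/- → run H
t=12: L0/L1/L2 = HE/DG/- → run H
t=13: L0/L1/L2 = HE/DG/- → run H
t=14: L0/L1/L2 = HE/DG/- → run H
t=15: L0/L1/L2 = E/DGH/- → run E
t=16: L0/L1/L2 = E/DGH/- → run E
t=17: L0/L1/L2 = E/DGH/- → run E
t=18: L0/L1/L2 = E/DGH/- → run E
t=19: L0/L1/L2 = -/DGH/- → run D
t=20: L0/L1/L2 = -/DGH/- → run D
t=21: L0/L1/L2 = -/GH/- → run G
t=22: L0/L1/L2 = -/H/- → run H
t=23: L0/L1/L2 = -/H/- → run H
t=24: L0/L1/L2 = -/H/- → run H
t=25: (idle)
t=26: (idle)
t=27: (idle)
t=28: (idle)
t=29: (idle)

context switches = 8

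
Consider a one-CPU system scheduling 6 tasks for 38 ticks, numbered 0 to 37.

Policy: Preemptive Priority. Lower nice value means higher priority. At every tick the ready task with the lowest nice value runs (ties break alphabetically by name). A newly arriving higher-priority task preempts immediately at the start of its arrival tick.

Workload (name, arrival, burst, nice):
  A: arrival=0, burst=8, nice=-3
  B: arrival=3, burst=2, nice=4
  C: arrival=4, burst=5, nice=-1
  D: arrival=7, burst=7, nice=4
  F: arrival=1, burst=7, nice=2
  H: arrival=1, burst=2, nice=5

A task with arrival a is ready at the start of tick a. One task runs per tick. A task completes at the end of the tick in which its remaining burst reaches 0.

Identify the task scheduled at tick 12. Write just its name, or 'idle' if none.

running at tick 12 = C

t=0: ready={A} → run A
t=1: ready={A,F,H} → run A
t=2: ready={A,F,H} → run A
t=3: ready={A,B,F,H} → run A
t=4: ready={A,B,C,F,H} → run A
t=5: ready={A,B,C,F,H} → run A
t=6: ready={A,B,C,F,H} → run A
t=7: ready={A,B,C,D,F,H} → run A
t=8: ready={B,C,D,F,H} → run C
t=9: ready={B,C,D,F,H} → run C
t=10: ready={B,C,D,F,H} → run C
t=11: ready={B,C,D,F,H} → run C
t=12: ready={B,C,D,F,H} → run C
t=13: ready={B,D,F,H} → run F
t=14: ready={B,D,F,H} → run F
t=15: ready={B,D,F,H} → run F
t=16: ready={B,D,F,H} → run F
t=17: ready={B,D,F,H} → run F
t=18: ready={B,D,F,H} → run F
t=19: ready={B,D,F,H} → run F
t=20: ready={B,D,H} → run B
t=21: ready={B,D,H} → run B
t=22: ready={D,H} → run D
t=23: ready={D,H} → run D
t=24: ready={D,H} → run D
t=25: ready={D,H} → run D
t=26: ready={D,H} → run D
t=27: ready={D,H} → run D
t=28: ready={D,H} → run D
t=29: ready={H} → run H
t=30: ready={H} → run H
t=31: (idle)
t=32: (idle)
t=33: (idle)
t=34: (idle)
t=35: (idle)
t=36: (idle)
t=37: (idle)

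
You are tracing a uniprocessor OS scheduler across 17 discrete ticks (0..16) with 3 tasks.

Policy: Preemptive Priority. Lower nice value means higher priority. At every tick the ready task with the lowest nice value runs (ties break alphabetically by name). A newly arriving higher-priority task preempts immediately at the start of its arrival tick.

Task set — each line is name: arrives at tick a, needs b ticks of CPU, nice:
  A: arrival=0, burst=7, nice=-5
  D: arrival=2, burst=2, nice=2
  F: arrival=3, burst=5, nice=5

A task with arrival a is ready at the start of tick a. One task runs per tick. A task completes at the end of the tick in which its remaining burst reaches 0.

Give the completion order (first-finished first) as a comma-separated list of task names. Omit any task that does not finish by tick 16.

completion order = A, D, F

t=0: ready={A} → run A
t=1: ready={A} → run A
t=2: ready={A,D} → run A
t=3: ready={A,D,F} → run A
t=4: ready={A,D,F} → run A
t=5: ready={A,D,F} → run A
t=6: ready={A,D,F} → run A
t=7: ready={D,F} → run D
t=8: ready={D,F} → run D
t=9: ready={F} → run F
t=10: ready={F} → run F
t=11: ready={F} → run F
t=12: ready={F} → run F
t=13: ready={F} → run F
t=14: (idle)
t=15: (idle)
t=16: (idle)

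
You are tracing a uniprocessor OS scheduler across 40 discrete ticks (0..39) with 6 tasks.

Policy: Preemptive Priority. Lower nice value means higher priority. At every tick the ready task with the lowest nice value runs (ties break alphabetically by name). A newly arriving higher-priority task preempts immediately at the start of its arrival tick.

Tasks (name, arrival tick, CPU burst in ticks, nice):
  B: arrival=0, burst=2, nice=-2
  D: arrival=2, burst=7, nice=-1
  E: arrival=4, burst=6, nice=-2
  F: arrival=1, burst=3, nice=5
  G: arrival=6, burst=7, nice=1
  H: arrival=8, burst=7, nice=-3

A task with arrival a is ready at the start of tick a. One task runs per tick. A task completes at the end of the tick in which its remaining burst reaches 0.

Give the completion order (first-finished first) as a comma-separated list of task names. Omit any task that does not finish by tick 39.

t=0: ready={B} → run B
t=1: ready={B,F} → run B
t=2: ready={D,F} → run D
t=3: ready={D,F} → run D
t=4: ready={D,E,F} → run E
t=5: ready={D,E,F} → run E
t=6: ready={D,E,F,G} → run E
t=7: ready={D,E,F,G} → run E
t=8: ready={D,E,F,G,H} → run H
t=9: ready={D,E,F,G,H} → run H
t=10: ready={D,E,F,G,H} → run H
t=11: ready={D,E,F,G,H} → run H
t=12: ready={D,E,F,G,H} → run H
t=13: ready={D,E,F,G,H} → run H
t=14: ready={D,E,F,G,H} → run H
t=15: ready={D,E,F,G} → run E
t=16: ready={D,E,F,G} → run E
t=17: ready={D,F,G} → run D
t=18: ready={D,F,G} → run D
t=19: ready={D,F,G} → run D
t=20: ready={D,F,G} → run D
t=21: ready={D,F,G} → run D
t=22: ready={F,G} → run G
t=23: ready={F,G} → run G
t=24: ready={F,G} → run G
t=25: ready={F,G} → run G
t=26: ready={F,G} → run G
t=27: ready={F,G} → run G
t=28: ready={F,G} → run G
t=29: ready={F} → run F
t=30: ready={F} → run F
t=31: ready={F} → run F
t=32: (idle)
t=33: (idle)
t=34: (idle)
t=35: (idle)
t=36: (idle)
t=37: (idle)
t=38: (idle)
t=39: (idle)

completion order = B, H, E, D, G, F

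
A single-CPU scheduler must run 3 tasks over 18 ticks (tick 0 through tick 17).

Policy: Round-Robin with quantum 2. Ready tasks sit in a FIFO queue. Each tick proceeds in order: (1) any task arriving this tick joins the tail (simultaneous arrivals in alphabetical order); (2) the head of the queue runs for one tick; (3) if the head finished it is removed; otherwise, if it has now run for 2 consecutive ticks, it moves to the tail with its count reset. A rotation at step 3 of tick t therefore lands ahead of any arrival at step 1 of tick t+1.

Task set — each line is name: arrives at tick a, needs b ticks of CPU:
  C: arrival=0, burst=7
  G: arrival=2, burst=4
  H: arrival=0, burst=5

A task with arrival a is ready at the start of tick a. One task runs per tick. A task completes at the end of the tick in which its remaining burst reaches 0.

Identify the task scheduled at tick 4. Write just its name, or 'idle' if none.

running at tick 4 = C

t=0: queue=[C,H] q_used=0 → run C
t=1: queue=[C,H] q_used=1 → run C
t=2: queue=[H,C,G] q_used=0 → run H
t=3: queue=[H,C,G] q_used=1 → run H
t=4: queue=[C,G,H] q_used=0 → run C
t=5: queue=[C,G,H] q_used=1 → run C
t=6: queue=[G,H,C] q_used=0 → run G
t=7: queue=[G,H,C] q_used=1 → run G
t=8: queue=[H,C,G] q_used=0 → run H
t=9: queue=[H,C,G] q_used=1 → run H
t=10: queue=[C,G,H] q_used=0 → run C
t=11: queue=[C,G,H] q_used=1 → run C
t=12: queue=[G,H,C] q_used=0 → run G
t=13: queue=[G,H,C] q_used=1 → run G
t=14: queue=[H,C] q_used=0 → run H
t=15: queue=[C] q_used=0 → run C
t=16: (idle)
t=17: (idle)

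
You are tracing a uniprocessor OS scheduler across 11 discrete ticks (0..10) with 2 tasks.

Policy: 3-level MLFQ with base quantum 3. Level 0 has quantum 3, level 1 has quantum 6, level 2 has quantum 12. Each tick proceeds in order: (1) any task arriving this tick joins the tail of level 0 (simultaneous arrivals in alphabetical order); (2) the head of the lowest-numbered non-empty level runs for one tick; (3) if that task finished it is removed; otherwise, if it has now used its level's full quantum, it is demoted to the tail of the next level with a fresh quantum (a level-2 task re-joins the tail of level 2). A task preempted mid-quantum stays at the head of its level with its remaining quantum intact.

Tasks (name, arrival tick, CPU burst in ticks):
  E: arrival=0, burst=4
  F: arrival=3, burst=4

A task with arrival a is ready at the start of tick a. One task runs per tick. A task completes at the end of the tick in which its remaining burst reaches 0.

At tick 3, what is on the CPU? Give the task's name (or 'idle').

running at tick 3 = F

t=0: L0/L1/L2 = E/-/- → run E
t=1: L0/L1/L2 = E/-/- → run E
t=2: L0/L1/L2 = E/-/- → run E
t=3: L0/L1/L2 = F/E/- → run F
t=4: L0/L1/L2 = F/E/- → run F
t=5: L0/L1/L2 = F/E/- → run F
t=6: L0/L1/L2 = -/EF/- → run E
t=7: L0/L1/L2 = -/F/- → run F
t=8: (idle)
t=9: (idle)
t=10: (idle)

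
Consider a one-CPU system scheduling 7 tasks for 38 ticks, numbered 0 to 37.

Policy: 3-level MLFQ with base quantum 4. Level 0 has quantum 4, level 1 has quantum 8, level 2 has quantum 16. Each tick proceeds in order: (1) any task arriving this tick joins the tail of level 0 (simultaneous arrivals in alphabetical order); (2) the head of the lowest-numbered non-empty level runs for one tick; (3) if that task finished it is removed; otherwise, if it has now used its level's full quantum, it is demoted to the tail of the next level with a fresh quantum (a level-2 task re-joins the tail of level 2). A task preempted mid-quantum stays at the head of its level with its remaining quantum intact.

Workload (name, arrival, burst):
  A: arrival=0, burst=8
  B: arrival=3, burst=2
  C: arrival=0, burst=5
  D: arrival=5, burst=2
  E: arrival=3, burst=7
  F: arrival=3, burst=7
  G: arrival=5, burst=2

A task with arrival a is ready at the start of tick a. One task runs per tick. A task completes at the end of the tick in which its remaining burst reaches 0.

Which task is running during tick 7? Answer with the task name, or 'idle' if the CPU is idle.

t=0: L0/L1/L2 = AC/-/- → run A
t=1: L0/L1/L2 = AC/-/- → run A
t=2: L0/L1/L2 = AC/-/- → run A
t=3: L0/L1/L2 = ACBEF/-/- → run A
t=4: L0/L1/L2 = CBEF/A/- → run C
t=5: L0/L1/L2 = CBEFDG/A/- → run C
t=6: L0/L1/L2 = CBEFDG/A/- → run C
t=7: L0/L1/L2 = CBEFDG/A/- → run C
t=8: L0/L1/L2 = BEFDG/AC/- → run B
t=9: L0/L1/L2 = BEFDG/AC/- → run B
t=10: L0/L1/L2 = EFDG/AC/- → run E
t=11: L0/L1/L2 = EFDG/AC/- → run E
t=12: L0/L1/L2 = EFDG/AC/- → run E
t=13: L0/L1/L2 = EFDG/AC/- → run E
t=14: L0/L1/L2 = FDG/ACE/- → run F
t=15: L0/L1/L2 = FDG/ACE/- → run F
t=16: L0/L1/L2 = FDG/ACE/- → run F
t=17: L0/L1/L2 = FDG/ACE/- → run F
t=18: L0/L1/L2 = DG/ACEF/- → run D
t=19: L0/L1/L2 = DG/ACEF/- → run D
t=20: L0/L1/L2 = G/ACEF/- → run G
t=21: L0/L1/L2 = G/ACEF/- → run G
t=22: L0/L1/L2 = -/ACEF/- → run A
t=23: L0/L1/L2 = -/ACEF/- → run A
t=24: L0/L1/L2 = -/ACEF/- → run A
t=25: L0/L1/L2 = -/ACEF/- → run A
t=26: L0/L1/L2 = -/CEF/- → run C
t=27: L0/L1/L2 = -/EF/- → run E
t=28: L0/L1/L2 = -/EF/- → run E
t=29: L0/L1/L2 = -/EF/- → run E
t=30: L0/L1/L2 = -/F/- → run F
t=31: L0/L1/L2 = -/F/- → run F
t=32: L0/L1/L2 = -/F/- → run F
t=33: (idle)
t=34: (idle)
t=35: (idle)
t=36: (idle)
t=37: (idle)

running at tick 7 = C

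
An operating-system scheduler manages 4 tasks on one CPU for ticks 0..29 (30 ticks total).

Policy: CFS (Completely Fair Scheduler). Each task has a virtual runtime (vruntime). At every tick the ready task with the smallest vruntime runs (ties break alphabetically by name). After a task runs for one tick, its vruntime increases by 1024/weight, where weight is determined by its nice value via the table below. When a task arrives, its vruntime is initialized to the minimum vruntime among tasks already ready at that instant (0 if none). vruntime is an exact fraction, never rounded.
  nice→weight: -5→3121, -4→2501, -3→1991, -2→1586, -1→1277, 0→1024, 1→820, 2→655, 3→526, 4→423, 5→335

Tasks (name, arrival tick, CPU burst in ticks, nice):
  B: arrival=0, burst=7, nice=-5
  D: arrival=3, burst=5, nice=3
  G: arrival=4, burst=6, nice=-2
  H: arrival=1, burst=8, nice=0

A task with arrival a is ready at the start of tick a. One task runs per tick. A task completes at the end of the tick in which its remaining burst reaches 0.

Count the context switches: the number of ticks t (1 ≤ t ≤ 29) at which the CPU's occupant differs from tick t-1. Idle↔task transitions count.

context switches = 24

t=0: vr[B=0] → run B
t=1: vr[B=1024/3121 H=1024/3121] → run B
t=2: vr[B=2048/3121 H=1024/3121] → run H
t=3: vr[B=2048/3121 D=2048/3121 H=4145/3121] → run B
t=4: vr[B=3072/3121 D=2048/3121 G=2048/3121 H=4145/3121] → run D
t=5: vr[B=3072/3121 D=2136576/820823 G=2048/3121 H=4145/3121] → run G
t=6: vr[B=3072/3121 D=2136576/820823 G=3222016/2474953 H=4145/3121] → run B
t=7: vr[B=4096/3121 D=2136576/820823 G=3222016/2474953 H=4145/3121] → run G
t=8: vr[B=4096/3121 D=2136576/820823 G=4819968/2474953 H=4145/3121] → run B
t=9: vr[B=5120/3121 D=2136576/820823 G=4819968/2474953 H=4145/3121] → run H
t=10: vr[B=5120/3121 D=2136576/820823 G=4819968/2474953 H=7266/3121] → run B
t=11: vr[B=6144/3121 D=2136576/820823 G=4819968/2474953 H=7266/3121] → run G
t=12: vr[B=6144/3121 D=2136576/820823 G=6417920/2474953 H=7266/3121] → run B
t=13: vr[D=2136576/820823 G=6417920/2474953 H=7266/3121] → run H
t=14: vr[D=2136576/820823 G=6417920/2474953 H=10387/3121] → run G
t=15: vr[D=2136576/820823 G=8015872/2474953 H=10387/3121] → run D
t=16: vr[D=3734528/820823 G=8015872/2474953 H=10387/3121] → run G
t=17: vr[D=3734528/820823 G=9613824/2474953 H=10387/3121] → run H
t=18: vr[D=3734528/820823 G=9613824/2474953 H=13508/3121] → run G
t=19: vr[D=3734528/820823 H=13508/3121] → run H
t=20: vr[D=3734528/820823 H=16629/3121] → run D
t=21: vr[D=5332480/820823 H=16629/3121] → run H
t=22: vr[D=5332480/820823 H=19750/3121] → run H
t=23: vr[D=5332480/820823 H=22871/3121] → run D
t=24: vr[D=6930432/820823 H=22871/3121] → run H
t=25: vr[D=6930432/820823] → run D
t=26: (idle)
t=27: (idle)
t=28: (idle)
t=29: (idle)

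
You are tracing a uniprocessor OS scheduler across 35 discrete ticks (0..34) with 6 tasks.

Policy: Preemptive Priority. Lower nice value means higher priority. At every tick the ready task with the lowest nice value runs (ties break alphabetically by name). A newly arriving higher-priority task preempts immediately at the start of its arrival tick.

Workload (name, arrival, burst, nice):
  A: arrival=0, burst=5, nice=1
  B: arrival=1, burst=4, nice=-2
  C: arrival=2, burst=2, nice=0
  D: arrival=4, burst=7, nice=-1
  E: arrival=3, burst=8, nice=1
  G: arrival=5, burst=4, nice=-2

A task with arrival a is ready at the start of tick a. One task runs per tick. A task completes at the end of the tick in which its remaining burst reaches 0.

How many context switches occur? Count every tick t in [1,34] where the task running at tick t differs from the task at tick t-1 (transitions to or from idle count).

context switches = 7

t=0: ready={A} → run A
t=1: ready={A,B} → run B
t=2: ready={A,B,C} → run B
t=3: ready={A,B,C,E} → run B
t=4: ready={A,B,C,D,E} → run B
t=5: ready={A,C,D,E,G} → run G
t=6: ready={A,C,D,E,G} → run G
t=7: ready={A,C,D,E,G} → run G
t=8: ready={A,C,D,E,G} → run G
t=9: ready={A,C,D,E} → run D
t=10: ready={A,C,D,E} → run D
t=11: ready={A,C,D,E} → run D
t=12: ready={A,C,D,E} → run D
t=13: ready={A,C,D,E} → run D
t=14: ready={A,C,D,E} → run D
t=15: ready={A,C,D,E} → run D
t=16: ready={A,C,E} → run C
t=17: ready={A,C,E} → run C
t=18: ready={A,E} → run A
t=19: ready={A,E} → run A
t=20: ready={A,E} → run A
t=21: ready={A,E} → run A
t=22: ready={E} → run E
t=23: ready={E} → run E
t=24: ready={E} → run E
t=25: ready={E} → run E
t=26: ready={E} → run E
t=27: ready={E} → run E
t=28: ready={E} → run E
t=29: ready={E} → run E
t=30: (idle)
t=31: (idle)
t=32: (idle)
t=33: (idle)
t=34: (idle)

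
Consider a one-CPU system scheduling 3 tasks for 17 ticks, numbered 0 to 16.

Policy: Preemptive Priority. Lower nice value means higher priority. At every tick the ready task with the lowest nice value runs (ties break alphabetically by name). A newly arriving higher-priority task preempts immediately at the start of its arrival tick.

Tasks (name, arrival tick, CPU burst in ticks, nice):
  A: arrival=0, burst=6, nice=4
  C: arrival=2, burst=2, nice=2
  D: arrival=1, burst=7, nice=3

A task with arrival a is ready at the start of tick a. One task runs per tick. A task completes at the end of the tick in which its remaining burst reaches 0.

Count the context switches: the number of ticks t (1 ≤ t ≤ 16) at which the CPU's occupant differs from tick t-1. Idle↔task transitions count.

context switches = 5

t=0: ready={A} → run A
t=1: ready={A,D} → run D
t=2: ready={A,C,D} → run C
t=3: ready={A,C,D} → run C
t=4: ready={A,D} → run D
t=5: ready={A,D} → run D
t=6: ready={A,D} → run D
t=7: ready={A,D} → run D
t=8: ready={A,D} → run D
t=9: ready={A,D} → run D
t=10: ready={A} → run A
t=11: ready={A} → run A
t=12: ready={A} → run A
t=13: ready={A} → run A
t=14: ready={A} → run A
t=15: (idle)
t=16: (idle)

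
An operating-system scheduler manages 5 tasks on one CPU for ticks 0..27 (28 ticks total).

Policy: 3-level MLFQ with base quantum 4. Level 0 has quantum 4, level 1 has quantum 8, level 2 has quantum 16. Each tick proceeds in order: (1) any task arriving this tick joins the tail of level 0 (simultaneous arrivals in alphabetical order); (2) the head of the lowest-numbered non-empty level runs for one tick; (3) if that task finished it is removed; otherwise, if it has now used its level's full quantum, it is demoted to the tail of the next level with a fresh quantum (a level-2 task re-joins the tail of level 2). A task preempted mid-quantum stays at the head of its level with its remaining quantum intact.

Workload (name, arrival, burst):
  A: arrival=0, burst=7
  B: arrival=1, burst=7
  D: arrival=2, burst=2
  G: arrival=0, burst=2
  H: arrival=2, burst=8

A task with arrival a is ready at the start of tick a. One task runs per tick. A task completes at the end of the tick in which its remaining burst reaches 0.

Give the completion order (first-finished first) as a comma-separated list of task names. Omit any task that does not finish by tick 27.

completion order = G, D, A, B, H

t=0: L0/L1/L2 = AG/-/- → run A
t=1: L0/L1/L2 = AGB/-/- → run A
t=2: L0/L1/L2 = AGBDH/-/- → run A
t=3: L0/L1/L2 = AGBDH/-/- → run A
t=4: L0/L1/L2 = GBDH/A/- → run G
t=5: L0/L1/L2 = GBDH/A/- → run G
t=6: L0/L1/L2 = BDH/A/- → run B
t=7: L0/L1/L2 = BDH/A/- → run B
t=8: L0/L1/L2 = BDH/A/- → run B
t=9: L0/L1/L2 = BDH/A/- → run B
t=10: L0/L1/L2 = DH/AB/- → run D
t=11: L0/L1/L2 = DH/AB/- → run D
t=12: L0/L1/L2 = H/AB/- → run H
t=13: L0/L1/L2 = H/AB/- → run H
t=14: L0/L1/L2 = H/AB/- → run H
t=15: L0/L1/L2 = H/AB/- → run H
t=16: L0/L1/L2 = -/ABH/- → run A
t=17: L0/L1/L2 = -/ABH/- → run A
t=18: L0/L1/L2 = -/ABH/- → run A
t=19: L0/L1/L2 = -/BH/- → run B
t=20: L0/L1/L2 = -/BH/- → run B
t=21: L0/L1/L2 = -/BH/- → run B
t=22: L0/L1/L2 = -/H/- → run H
t=23: L0/L1/L2 = -/H/- → run H
t=24: L0/L1/L2 = -/H/- → run H
t=25: L0/L1/L2 = -/H/- → run H
t=26: (idle)
t=27: (idle)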